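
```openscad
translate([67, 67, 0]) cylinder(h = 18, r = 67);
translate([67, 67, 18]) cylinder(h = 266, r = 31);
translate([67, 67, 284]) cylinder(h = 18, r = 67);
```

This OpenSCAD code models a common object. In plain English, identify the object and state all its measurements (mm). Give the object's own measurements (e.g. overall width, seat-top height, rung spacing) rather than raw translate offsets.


A spool: two coaxial disc flanges of radius 67 mm and thickness 18 mm, joined by a core cylinder of radius 31 mm and height 266 mm. The lower flange rests on z = 0 and the three cylinders share a vertical axis.


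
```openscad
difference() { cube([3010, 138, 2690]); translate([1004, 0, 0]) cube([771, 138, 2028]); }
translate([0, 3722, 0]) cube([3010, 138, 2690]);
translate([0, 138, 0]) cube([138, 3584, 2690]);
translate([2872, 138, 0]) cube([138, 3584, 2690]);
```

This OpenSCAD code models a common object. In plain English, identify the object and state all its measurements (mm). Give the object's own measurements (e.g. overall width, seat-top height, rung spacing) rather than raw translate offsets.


A single room: four walls, each 2690 mm tall and 138 mm thick, enclosing an outside footprint 3010×3860 mm (x × y), no floor or roof. The front and back walls (−y and +y sides) run the full x-width; the side walls fit between their inner faces. A door opening 771 mm wide and 2028 mm tall is cut through the front wall from the floor up, its −x edge 1004 mm from the wall's −x end.


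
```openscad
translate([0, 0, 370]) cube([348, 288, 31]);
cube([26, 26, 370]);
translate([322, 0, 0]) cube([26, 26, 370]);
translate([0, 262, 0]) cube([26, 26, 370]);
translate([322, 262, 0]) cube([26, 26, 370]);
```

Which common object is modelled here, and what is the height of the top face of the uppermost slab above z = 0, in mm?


A stool. The seat height is 401 mm.

A 348×288×31 slab at z = 370 on four corner posts — a stool. The seat top is 370 + 31 = 401 mm.


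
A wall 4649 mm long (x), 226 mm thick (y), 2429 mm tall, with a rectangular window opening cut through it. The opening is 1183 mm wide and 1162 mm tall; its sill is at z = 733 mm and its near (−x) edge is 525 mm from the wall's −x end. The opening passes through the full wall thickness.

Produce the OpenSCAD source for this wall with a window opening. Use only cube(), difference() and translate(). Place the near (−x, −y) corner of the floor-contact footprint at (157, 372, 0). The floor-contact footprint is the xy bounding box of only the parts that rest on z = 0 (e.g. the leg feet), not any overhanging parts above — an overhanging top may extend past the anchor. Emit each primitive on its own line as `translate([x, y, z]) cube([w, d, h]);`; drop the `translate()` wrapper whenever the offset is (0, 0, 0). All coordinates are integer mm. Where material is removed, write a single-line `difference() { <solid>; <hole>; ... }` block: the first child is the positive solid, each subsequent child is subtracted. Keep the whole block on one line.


difference() { translate([157, 372, 0]) cube([4649, 226, 2429]); translate([682, 372, 733]) cube([1183, 226, 1162]); }


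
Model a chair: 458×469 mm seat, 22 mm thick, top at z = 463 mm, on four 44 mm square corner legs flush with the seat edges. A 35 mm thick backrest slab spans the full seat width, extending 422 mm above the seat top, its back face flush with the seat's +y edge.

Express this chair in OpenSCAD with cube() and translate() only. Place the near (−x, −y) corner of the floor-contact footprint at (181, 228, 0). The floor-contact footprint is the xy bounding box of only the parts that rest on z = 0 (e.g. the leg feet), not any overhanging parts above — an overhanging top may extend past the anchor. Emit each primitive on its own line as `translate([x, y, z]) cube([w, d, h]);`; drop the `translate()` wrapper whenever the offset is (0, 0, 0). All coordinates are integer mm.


translate([181, 228, 441]) cube([458, 469, 22]);
translate([181, 228, 0]) cube([44, 44, 441]);
translate([595, 228, 0]) cube([44, 44, 441]);
translate([181, 653, 0]) cube([44, 44, 441]);
translate([595, 653, 0]) cube([44, 44, 441]);
translate([181, 662, 463]) cube([458, 35, 422]);


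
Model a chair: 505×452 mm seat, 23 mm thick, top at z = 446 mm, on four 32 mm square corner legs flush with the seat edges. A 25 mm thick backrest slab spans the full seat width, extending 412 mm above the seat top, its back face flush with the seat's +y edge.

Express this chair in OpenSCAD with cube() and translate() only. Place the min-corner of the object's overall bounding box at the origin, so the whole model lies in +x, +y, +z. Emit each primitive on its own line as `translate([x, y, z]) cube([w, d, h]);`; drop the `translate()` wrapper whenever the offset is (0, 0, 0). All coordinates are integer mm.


translate([0, 0, 423]) cube([505, 452, 23]);
cube([32, 32, 423]);
translate([473, 0, 0]) cube([32, 32, 423]);
translate([0, 420, 0]) cube([32, 32, 423]);
translate([473, 420, 0]) cube([32, 32, 423]);
translate([0, 427, 446]) cube([505, 25, 412]);


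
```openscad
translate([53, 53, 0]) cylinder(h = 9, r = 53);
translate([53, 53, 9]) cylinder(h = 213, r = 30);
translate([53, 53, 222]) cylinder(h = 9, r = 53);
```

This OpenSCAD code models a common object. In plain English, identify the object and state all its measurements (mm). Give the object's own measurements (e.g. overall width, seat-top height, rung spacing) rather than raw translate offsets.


A spool: two coaxial disc flanges of radius 53 mm and thickness 9 mm, joined by a core cylinder of radius 30 mm and height 213 mm. The lower flange rests on z = 0 and the three cylinders share a vertical axis.


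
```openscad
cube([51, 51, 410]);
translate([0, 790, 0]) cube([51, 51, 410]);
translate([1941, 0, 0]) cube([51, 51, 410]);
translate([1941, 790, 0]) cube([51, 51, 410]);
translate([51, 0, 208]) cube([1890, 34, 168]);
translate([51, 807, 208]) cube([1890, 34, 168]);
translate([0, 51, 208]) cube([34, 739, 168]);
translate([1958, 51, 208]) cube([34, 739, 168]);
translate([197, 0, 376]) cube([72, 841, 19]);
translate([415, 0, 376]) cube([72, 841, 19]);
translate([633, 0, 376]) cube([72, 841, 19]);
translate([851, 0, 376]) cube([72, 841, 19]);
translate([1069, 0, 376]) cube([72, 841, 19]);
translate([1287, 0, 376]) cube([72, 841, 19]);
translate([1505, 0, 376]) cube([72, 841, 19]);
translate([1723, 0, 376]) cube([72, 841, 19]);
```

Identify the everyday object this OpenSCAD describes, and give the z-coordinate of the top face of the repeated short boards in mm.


A bed frame. The slat-top height is 395 mm.

Four posts, four rails, and a row of slats — a bed frame. Slats sit on the rails at z = 208 + 168 = 376; with slat thickness 19, the top is 395 mm.


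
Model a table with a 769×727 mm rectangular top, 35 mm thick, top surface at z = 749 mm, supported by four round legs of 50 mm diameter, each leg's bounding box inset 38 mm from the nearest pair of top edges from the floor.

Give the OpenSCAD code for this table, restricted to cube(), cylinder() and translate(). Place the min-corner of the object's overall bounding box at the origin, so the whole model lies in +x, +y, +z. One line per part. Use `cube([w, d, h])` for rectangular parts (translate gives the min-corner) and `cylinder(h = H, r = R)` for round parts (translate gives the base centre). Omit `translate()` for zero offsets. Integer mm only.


translate([0, 0, 714]) cube([769, 727, 35]);
translate([63, 63, 0]) cylinder(h = 714, r = 25);
translate([706, 63, 0]) cylinder(h = 714, r = 25);
translate([63, 664, 0]) cylinder(h = 714, r = 25);
translate([706, 664, 0]) cylinder(h = 714, r = 25);


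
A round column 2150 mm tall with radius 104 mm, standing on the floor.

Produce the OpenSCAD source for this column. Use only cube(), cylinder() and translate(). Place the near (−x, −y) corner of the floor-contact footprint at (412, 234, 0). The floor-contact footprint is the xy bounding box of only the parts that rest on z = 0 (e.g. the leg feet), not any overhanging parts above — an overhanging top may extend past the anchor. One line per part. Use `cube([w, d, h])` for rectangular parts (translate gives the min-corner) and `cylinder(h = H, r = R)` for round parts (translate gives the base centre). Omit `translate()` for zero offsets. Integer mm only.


translate([516, 338, 0]) cylinder(h = 2150, r = 104);


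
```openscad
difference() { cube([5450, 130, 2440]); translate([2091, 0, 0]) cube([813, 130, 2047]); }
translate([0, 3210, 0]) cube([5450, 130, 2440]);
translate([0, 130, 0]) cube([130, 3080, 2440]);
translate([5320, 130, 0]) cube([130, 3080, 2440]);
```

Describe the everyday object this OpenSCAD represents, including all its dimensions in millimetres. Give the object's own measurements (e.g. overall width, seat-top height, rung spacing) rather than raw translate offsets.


A single room: four walls, each 2440 mm tall and 130 mm thick, enclosing an outside footprint 5450×3340 mm (x × y), no floor or roof. The front and back walls (−y and +y sides) run the full x-width; the side walls fit between their inner faces. A door opening 813 mm wide and 2047 mm tall is cut through the front wall from the floor up, its −x edge 2091 mm from the wall's −x end.


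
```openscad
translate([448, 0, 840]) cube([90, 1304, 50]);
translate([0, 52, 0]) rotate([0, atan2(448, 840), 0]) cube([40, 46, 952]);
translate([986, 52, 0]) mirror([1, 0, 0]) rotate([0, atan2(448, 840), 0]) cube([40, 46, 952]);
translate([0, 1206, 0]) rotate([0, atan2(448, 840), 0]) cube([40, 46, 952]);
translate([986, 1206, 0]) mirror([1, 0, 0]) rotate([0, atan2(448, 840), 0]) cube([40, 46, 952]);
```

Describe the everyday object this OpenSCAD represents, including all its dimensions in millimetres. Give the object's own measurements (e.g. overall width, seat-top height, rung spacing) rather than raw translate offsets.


A sawhorse. A 90×1304×50 mm beam (x, y, z) sits on two A-frame leg pairs. Each pair is two raked legs of 40×46 mm section (46 mm along y) splaying symmetrically in x. Each leg rises 840 mm vertically over 448 mm of horizontal reach and is 952 mm long along its own axis. Every leg's outer bottom edge rests on the floor and its outer top edge meets a bottom edge of the beam — the left legs (tilting toward +x) meet the beam's −x bottom edge, the right legs (their mirror images, tilting toward −x) meet its +x bottom edge — so the leg tops tuck under the beam, the beam's underside is 840 mm above the floor, and the feet are 986 mm apart outside-to-outside with the beam centred between them. The two leg pairs are set in 52 mm from either end of the beam.


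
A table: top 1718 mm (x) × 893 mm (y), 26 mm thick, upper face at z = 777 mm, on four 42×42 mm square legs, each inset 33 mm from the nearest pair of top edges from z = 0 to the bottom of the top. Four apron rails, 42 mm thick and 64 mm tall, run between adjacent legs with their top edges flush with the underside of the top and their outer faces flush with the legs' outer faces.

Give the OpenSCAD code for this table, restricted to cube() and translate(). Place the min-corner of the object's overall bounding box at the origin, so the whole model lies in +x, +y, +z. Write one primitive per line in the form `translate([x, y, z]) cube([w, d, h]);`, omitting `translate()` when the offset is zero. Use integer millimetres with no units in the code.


translate([0, 0, 751]) cube([1718, 893, 26]);
translate([33, 33, 0]) cube([42, 42, 751]);
translate([1643, 33, 0]) cube([42, 42, 751]);
translate([33, 818, 0]) cube([42, 42, 751]);
translate([1643, 818, 0]) cube([42, 42, 751]);
translate([75, 33, 687]) cube([1568, 42, 64]);
translate([75, 818, 687]) cube([1568, 42, 64]);
translate([33, 75, 687]) cube([42, 743, 64]);
translate([1643, 75, 687]) cube([42, 743, 64]);


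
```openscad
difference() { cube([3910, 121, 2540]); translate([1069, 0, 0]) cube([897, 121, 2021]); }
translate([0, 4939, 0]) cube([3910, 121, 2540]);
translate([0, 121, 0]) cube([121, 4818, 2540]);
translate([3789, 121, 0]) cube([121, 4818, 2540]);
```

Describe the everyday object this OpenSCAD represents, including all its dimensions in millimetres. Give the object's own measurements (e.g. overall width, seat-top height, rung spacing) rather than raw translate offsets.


A single room: four walls, each 2540 mm tall and 121 mm thick, enclosing an outside footprint 3910×5060 mm (x × y), no floor or roof. The front and back walls (−y and +y sides) run the full x-width; the side walls fit between their inner faces. A door opening 897 mm wide and 2021 mm tall is cut through the front wall from the floor up, its −x edge 1069 mm from the wall's −x end.


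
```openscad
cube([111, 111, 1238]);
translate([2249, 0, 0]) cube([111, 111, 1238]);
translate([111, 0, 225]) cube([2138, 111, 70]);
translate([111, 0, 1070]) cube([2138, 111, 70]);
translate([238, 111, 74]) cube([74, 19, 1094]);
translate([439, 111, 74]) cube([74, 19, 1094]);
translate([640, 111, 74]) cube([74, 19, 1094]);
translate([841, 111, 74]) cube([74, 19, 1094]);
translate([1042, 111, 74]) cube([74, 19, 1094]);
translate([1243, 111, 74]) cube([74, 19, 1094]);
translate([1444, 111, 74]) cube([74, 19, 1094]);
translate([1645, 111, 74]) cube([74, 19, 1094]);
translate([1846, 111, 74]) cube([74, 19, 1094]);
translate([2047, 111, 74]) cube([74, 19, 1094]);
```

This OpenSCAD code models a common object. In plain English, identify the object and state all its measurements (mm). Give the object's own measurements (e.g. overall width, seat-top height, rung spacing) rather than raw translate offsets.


A fence section. Two 111×111 mm posts, 1238 mm tall, stand on the floor with a clear span of 2138 mm between their inner faces. Two horizontal rails of 111×70 mm section span the gap between the posts with their undersides at z = 225 mm and z = 1070 mm, flush with the posts' −y face. 10 pickets, each 74 mm wide, 19 mm thick and 1094 mm tall, are fixed to the +y face of the rails with their bottoms at z = 74 mm, spaced across the span with a 127 mm gap after the −x post and between neighbouring pickets, with 128 mm left before the +x post.


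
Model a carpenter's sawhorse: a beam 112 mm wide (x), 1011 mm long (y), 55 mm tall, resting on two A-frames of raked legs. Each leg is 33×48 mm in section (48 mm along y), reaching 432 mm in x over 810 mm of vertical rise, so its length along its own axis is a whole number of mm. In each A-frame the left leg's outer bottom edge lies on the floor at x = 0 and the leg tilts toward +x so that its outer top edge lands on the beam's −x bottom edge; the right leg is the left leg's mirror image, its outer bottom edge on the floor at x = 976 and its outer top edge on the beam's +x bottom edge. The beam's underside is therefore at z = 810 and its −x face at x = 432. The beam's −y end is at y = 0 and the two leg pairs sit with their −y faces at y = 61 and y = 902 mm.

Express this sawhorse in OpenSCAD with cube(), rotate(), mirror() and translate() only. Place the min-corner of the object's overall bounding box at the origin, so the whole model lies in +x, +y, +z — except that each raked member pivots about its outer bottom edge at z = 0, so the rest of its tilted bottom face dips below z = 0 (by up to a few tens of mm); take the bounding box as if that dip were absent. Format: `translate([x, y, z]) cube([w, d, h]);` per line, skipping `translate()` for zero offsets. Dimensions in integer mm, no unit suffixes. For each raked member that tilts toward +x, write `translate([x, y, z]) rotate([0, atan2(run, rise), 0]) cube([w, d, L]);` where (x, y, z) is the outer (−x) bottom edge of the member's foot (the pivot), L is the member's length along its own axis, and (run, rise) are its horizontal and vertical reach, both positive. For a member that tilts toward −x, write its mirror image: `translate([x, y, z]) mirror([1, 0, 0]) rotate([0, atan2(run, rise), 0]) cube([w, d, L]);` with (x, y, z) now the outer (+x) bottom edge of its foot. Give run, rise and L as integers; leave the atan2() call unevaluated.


translate([432, 0, 810]) cube([112, 1011, 55]);
translate([0, 61, 0]) rotate([0, atan2(432, 810), 0]) cube([33, 48, 918]);
translate([976, 61, 0]) mirror([1, 0, 0]) rotate([0, atan2(432, 810), 0]) cube([33, 48, 918]);
translate([0, 902, 0]) rotate([0, atan2(432, 810), 0]) cube([33, 48, 918]);
translate([976, 902, 0]) mirror([1, 0, 0]) rotate([0, atan2(432, 810), 0]) cube([33, 48, 918]);


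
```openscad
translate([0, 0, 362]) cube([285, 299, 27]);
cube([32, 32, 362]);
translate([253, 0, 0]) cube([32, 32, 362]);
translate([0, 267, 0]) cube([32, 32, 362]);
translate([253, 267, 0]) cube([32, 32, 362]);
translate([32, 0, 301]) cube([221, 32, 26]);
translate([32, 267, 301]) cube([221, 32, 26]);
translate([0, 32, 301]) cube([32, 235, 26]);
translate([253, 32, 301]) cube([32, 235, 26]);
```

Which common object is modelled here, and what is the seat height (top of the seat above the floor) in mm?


A stool. The seat height is 389 mm.

A 285×299×27 slab at z = 362 on four corner posts — a stool. The seat top is 362 + 27 = 389 mm.


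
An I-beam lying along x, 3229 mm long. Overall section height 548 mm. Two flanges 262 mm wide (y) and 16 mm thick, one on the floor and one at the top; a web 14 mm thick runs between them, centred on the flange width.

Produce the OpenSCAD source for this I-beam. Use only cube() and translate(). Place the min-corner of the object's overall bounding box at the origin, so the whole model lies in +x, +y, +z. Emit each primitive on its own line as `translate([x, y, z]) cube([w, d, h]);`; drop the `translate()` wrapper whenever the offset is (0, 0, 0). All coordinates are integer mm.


cube([3229, 262, 16]);
translate([0, 124, 16]) cube([3229, 14, 516]);
translate([0, 0, 532]) cube([3229, 262, 16]);


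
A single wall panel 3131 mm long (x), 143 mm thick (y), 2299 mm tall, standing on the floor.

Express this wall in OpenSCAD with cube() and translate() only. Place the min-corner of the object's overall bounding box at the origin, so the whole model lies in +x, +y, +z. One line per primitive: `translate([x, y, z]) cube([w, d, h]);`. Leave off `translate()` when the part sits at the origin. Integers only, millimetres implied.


cube([3131, 143, 2299]);


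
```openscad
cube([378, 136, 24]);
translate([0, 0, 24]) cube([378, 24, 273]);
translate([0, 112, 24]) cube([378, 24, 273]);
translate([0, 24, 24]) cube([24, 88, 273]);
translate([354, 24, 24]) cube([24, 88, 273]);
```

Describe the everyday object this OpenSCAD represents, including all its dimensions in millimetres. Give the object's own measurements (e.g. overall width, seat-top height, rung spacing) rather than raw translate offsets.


An open-topped rectangular box: outside dimensions 378×136×297 mm, with a uniform wall and base thickness of 24 mm. The base is a full 378×136 slab on the floor; four walls sit on top of the base. The front and back walls (the −y and +y sides) span the full width; the two side walls fit between them.


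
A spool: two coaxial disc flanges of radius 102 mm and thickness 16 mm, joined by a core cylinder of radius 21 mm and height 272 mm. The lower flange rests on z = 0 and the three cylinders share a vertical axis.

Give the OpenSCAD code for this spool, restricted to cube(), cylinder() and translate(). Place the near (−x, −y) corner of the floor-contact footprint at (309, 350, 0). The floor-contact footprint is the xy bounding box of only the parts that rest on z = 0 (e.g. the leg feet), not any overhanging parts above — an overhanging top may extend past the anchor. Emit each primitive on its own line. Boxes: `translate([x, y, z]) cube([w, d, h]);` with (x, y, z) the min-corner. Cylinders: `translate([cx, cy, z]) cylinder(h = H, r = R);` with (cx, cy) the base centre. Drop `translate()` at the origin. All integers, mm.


translate([411, 452, 0]) cylinder(h = 16, r = 102);
translate([411, 452, 16]) cylinder(h = 272, r = 21);
translate([411, 452, 288]) cylinder(h = 16, r = 102);


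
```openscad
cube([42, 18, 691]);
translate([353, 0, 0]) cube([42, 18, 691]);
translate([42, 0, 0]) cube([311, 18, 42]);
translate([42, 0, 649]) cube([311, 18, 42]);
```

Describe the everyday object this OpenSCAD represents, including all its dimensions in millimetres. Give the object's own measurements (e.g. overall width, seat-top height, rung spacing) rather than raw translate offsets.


A rectangular picture frame lying in the x–z plane (depth along y). The opening is 311 mm wide (x) by 607 mm tall (z), surrounded by a border 42 mm wide on all four sides. The frame is 18 mm deep and is made of two full-height vertical stiles with two horizontal rails fitted between them.


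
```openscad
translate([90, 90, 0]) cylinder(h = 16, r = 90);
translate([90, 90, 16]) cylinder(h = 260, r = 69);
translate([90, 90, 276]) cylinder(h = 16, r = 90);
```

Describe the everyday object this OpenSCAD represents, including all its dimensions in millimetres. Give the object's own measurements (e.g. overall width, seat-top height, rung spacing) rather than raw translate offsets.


A spool: two coaxial disc flanges of radius 90 mm and thickness 16 mm, joined by a core cylinder of radius 69 mm and height 260 mm. The lower flange rests on z = 0 and the three cylinders share a vertical axis.


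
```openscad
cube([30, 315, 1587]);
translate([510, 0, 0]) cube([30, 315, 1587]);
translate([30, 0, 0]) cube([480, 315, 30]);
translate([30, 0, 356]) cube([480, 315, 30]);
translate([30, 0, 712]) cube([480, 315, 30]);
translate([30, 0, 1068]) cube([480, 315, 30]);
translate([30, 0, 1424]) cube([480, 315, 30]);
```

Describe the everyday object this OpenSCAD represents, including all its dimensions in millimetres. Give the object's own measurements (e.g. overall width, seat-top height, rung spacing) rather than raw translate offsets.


An open bookshelf. Two side panels, each 30 mm thick, 315 mm deep and 1587 mm tall, stand 540 mm apart (outside-to-outside). Between them sit 5 shelves, each 30 mm thick and 315 mm deep, spanning the full gap between the sides. The bottom shelf rests on the floor (its underside at z = 0) and the clear gap between one shelf's top and the next shelf's underside is 326 mm.


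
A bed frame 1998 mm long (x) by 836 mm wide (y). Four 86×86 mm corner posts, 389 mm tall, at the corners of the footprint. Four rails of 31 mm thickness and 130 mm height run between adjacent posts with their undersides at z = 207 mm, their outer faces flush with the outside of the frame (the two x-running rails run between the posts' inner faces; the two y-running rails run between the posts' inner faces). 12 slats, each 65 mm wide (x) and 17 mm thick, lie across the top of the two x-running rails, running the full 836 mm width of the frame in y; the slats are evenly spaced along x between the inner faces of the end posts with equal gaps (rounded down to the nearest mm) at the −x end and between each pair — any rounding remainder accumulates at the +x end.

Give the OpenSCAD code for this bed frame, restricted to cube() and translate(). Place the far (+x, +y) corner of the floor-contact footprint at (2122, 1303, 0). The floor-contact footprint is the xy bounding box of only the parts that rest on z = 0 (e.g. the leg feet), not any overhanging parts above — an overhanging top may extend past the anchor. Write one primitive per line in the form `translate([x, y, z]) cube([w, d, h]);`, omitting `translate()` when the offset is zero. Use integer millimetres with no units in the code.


translate([124, 467, 0]) cube([86, 86, 389]);
translate([124, 1217, 0]) cube([86, 86, 389]);
translate([2036, 467, 0]) cube([86, 86, 389]);
translate([2036, 1217, 0]) cube([86, 86, 389]);
translate([210, 467, 207]) cube([1826, 31, 130]);
translate([210, 1272, 207]) cube([1826, 31, 130]);
translate([124, 553, 207]) cube([31, 664, 130]);
translate([2091, 553, 207]) cube([31, 664, 130]);
translate([290, 467, 337]) cube([65, 836, 17]);
translate([435, 467, 337]) cube([65, 836, 17]);
translate([580, 467, 337]) cube([65, 836, 17]);
translate([725, 467, 337]) cube([65, 836, 17]);
translate([870, 467, 337]) cube([65, 836, 17]);
translate([1015, 467, 337]) cube([65, 836, 17]);
translate([1160, 467, 337]) cube([65, 836, 17]);
translate([1305, 467, 337]) cube([65, 836, 17]);
translate([1450, 467, 337]) cube([65, 836, 17]);
translate([1595, 467, 337]) cube([65, 836, 17]);
translate([1740, 467, 337]) cube([65, 836, 17]);
translate([1885, 467, 337]) cube([65, 836, 17]);


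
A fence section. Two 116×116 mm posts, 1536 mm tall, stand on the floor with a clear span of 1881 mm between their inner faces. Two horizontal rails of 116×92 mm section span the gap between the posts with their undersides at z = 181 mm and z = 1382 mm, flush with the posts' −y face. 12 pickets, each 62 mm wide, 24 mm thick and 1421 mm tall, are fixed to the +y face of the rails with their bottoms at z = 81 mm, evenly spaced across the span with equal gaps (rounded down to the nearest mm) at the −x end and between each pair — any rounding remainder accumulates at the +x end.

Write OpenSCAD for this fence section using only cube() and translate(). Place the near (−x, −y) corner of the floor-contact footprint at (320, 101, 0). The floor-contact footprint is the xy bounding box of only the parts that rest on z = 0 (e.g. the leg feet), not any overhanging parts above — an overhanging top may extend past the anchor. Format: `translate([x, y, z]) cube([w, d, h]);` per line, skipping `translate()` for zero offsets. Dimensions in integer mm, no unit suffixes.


translate([320, 101, 0]) cube([116, 116, 1536]);
translate([2317, 101, 0]) cube([116, 116, 1536]);
translate([436, 101, 181]) cube([1881, 116, 92]);
translate([436, 101, 1382]) cube([1881, 116, 92]);
translate([523, 217, 81]) cube([62, 24, 1421]);
translate([672, 217, 81]) cube([62, 24, 1421]);
translate([821, 217, 81]) cube([62, 24, 1421]);
translate([970, 217, 81]) cube([62, 24, 1421]);
translate([1119, 217, 81]) cube([62, 24, 1421]);
translate([1268, 217, 81]) cube([62, 24, 1421]);
translate([1417, 217, 81]) cube([62, 24, 1421]);
translate([1566, 217, 81]) cube([62, 24, 1421]);
translate([1715, 217, 81]) cube([62, 24, 1421]);
translate([1864, 217, 81]) cube([62, 24, 1421]);
translate([2013, 217, 81]) cube([62, 24, 1421]);
translate([2162, 217, 81]) cube([62, 24, 1421]);


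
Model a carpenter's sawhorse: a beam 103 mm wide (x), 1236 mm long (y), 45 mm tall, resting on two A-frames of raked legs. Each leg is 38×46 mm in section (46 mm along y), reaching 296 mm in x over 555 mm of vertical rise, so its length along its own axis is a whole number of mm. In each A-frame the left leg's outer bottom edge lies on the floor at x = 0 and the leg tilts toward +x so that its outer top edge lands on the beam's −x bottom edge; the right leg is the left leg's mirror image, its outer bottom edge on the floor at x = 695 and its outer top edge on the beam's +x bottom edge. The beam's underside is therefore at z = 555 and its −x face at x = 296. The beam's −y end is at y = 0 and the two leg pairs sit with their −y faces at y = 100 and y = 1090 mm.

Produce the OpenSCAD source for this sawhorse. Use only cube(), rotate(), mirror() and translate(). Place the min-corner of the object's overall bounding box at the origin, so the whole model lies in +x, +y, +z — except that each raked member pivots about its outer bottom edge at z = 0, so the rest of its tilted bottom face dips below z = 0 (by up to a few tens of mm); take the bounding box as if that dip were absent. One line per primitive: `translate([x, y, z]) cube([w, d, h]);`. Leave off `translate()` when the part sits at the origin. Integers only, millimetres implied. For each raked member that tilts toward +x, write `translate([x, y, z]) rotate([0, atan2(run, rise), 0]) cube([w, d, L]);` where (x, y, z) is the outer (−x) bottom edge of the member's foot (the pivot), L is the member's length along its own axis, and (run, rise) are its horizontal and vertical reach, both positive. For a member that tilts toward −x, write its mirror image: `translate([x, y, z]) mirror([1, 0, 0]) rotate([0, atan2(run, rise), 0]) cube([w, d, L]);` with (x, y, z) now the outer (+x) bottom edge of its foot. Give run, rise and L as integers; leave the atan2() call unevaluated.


translate([296, 0, 555]) cube([103, 1236, 45]);
translate([0, 100, 0]) rotate([0, atan2(296, 555), 0]) cube([38, 46, 629]);
translate([695, 100, 0]) mirror([1, 0, 0]) rotate([0, atan2(296, 555), 0]) cube([38, 46, 629]);
translate([0, 1090, 0]) rotate([0, atan2(296, 555), 0]) cube([38, 46, 629]);
translate([695, 1090, 0]) mirror([1, 0, 0]) rotate([0, atan2(296, 555), 0]) cube([38, 46, 629]);


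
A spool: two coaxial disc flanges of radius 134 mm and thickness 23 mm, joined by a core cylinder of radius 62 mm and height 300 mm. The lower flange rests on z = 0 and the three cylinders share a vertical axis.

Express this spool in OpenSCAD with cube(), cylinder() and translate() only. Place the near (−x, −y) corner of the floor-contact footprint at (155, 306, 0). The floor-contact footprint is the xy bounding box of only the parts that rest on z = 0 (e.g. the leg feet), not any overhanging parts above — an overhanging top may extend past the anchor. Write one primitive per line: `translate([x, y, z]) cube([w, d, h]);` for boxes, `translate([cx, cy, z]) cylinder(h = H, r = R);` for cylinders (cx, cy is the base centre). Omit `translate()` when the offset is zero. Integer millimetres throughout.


translate([289, 440, 0]) cylinder(h = 23, r = 134);
translate([289, 440, 23]) cylinder(h = 300, r = 62);
translate([289, 440, 323]) cylinder(h = 23, r = 134);


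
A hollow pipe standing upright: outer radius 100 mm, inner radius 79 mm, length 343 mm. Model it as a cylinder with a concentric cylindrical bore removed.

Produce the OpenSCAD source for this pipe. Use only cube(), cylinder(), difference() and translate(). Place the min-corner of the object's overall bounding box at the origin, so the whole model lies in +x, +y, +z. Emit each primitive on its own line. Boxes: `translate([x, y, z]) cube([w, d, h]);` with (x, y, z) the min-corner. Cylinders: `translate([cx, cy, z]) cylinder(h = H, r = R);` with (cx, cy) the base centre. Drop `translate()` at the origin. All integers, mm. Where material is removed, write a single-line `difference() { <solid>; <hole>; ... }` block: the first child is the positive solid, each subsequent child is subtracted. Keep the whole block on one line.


difference() { translate([100, 100, 0]) cylinder(h = 343, r = 100); translate([100, 100, 0]) cylinder(h = 343, r = 79); }


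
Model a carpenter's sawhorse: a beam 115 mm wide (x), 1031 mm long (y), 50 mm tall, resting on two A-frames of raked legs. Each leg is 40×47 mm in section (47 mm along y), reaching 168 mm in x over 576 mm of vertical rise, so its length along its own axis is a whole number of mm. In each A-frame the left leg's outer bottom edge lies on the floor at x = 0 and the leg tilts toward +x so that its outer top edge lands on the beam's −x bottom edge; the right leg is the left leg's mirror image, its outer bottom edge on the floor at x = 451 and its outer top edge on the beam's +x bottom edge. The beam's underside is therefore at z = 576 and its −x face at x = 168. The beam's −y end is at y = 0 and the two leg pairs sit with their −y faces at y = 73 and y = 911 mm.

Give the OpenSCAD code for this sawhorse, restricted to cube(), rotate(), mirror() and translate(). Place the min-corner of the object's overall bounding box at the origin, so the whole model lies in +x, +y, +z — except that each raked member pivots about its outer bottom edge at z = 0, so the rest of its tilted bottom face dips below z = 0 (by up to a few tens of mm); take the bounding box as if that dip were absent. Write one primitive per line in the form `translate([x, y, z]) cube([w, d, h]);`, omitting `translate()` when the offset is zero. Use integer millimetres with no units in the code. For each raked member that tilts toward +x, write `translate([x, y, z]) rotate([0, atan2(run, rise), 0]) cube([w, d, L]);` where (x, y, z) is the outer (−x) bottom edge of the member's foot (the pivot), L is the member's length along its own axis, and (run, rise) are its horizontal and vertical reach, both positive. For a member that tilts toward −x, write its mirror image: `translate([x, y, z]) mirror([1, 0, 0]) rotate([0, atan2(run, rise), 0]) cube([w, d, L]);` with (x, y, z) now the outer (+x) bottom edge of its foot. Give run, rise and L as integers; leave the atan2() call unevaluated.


// leg length = √(168² + 576²) = 600
// right-leg outer foot x = 2·168 + 115 = 451
// beam min-corner = (168, 0, 576)
translate([168, 0, 576]) cube([115, 1031, 50]);
translate([0, 73, 0]) rotate([0, atan2(168, 576), 0]) cube([40, 47, 600]);
translate([451, 73, 0]) mirror([1, 0, 0]) rotate([0, atan2(168, 576), 0]) cube([40, 47, 600]);
translate([0, 911, 0]) rotate([0, atan2(168, 576), 0]) cube([40, 47, 600]);
translate([451, 911, 0]) mirror([1, 0, 0]) rotate([0, atan2(168, 576), 0]) cube([40, 47, 600]);


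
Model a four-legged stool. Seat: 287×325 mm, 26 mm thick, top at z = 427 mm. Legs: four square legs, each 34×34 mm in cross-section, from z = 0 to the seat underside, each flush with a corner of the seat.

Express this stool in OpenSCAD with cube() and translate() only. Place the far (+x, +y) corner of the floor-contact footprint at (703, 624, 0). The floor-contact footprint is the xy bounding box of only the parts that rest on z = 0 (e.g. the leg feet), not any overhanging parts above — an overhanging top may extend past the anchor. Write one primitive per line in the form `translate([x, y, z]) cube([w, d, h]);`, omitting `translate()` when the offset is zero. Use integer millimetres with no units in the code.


// leg_h = 427 - 26 = 401
translate([416, 299, 401]) cube([287, 325, 26]);
translate([416, 299, 0]) cube([34, 34, 401]);
translate([669, 299, 0]) cube([34, 34, 401]);
translate([416, 590, 0]) cube([34, 34, 401]);
translate([669, 590, 0]) cube([34, 34, 401]);


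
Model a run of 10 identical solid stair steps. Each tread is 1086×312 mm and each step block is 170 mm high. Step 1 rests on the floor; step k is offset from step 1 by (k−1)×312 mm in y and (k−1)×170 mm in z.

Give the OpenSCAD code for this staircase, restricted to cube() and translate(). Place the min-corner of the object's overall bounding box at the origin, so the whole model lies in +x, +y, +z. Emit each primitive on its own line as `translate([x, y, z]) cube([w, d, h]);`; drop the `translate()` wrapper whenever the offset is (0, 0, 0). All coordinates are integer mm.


cube([1086, 312, 170]);
translate([0, 312, 170]) cube([1086, 312, 170]);
translate([0, 624, 340]) cube([1086, 312, 170]);
translate([0, 936, 510]) cube([1086, 312, 170]);
translate([0, 1248, 680]) cube([1086, 312, 170]);
translate([0, 1560, 850]) cube([1086, 312, 170]);
translate([0, 1872, 1020]) cube([1086, 312, 170]);
translate([0, 2184, 1190]) cube([1086, 312, 170]);
translate([0, 2496, 1360]) cube([1086, 312, 170]);
translate([0, 2808, 1530]) cube([1086, 312, 170]);


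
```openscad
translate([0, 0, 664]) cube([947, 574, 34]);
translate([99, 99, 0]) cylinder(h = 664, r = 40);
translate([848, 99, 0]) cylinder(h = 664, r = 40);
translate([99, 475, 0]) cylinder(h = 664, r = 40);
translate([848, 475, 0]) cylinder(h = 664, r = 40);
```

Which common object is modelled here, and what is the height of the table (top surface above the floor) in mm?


A table. The table height is 698 mm.

A 947×574×34 slab sits at z = 664 on four Ø80 mm round legs — a table. The top surface is at 664 + 34 = 698 mm.


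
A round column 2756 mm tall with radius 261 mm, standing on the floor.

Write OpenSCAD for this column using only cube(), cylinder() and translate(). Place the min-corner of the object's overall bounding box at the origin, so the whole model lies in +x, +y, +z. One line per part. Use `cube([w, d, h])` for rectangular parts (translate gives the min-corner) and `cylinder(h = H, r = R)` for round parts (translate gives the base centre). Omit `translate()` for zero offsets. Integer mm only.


translate([261, 261, 0]) cylinder(h = 2756, r = 261);


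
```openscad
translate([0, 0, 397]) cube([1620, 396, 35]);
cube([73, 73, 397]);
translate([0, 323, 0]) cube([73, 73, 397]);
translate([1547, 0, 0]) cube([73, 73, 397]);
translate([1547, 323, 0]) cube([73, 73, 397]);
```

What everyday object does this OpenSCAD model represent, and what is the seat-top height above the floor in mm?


A bench. The seat-top height is 432 mm.

A long slab on four corner posts — a bench. The slab sits at z = 397 with thickness 35, so the top is 397 + 35 = 432 mm.


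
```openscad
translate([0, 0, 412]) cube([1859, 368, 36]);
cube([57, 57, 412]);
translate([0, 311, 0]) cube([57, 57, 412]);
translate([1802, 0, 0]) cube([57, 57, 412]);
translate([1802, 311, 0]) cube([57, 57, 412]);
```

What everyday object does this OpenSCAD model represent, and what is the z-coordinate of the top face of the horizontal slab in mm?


A bench. The seat-top height is 448 mm.

A long slab on four corner posts — a bench. The slab sits at z = 412 with thickness 36, so the top is 412 + 36 = 448 mm.


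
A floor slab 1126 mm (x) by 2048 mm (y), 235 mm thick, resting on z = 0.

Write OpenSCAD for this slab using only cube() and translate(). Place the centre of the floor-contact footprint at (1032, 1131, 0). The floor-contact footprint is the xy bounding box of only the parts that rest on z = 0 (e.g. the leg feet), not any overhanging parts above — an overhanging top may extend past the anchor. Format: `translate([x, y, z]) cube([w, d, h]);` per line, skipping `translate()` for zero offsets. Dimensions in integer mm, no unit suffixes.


translate([469, 107, 0]) cube([1126, 2048, 235]);


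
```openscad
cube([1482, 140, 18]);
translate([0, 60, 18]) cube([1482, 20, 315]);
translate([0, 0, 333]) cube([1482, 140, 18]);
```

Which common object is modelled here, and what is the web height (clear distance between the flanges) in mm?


An I-beam. The web height is 315 mm.

Two wide flanges with a thin centred web — an I-beam. Overall 351 mm minus two 18 mm flanges gives a web of 351 − 2·18 = 315 mm.


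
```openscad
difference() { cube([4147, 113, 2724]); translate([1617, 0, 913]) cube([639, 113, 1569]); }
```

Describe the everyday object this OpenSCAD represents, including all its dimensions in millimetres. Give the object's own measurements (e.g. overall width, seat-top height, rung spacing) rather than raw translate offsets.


A wall 4147 mm long (x), 113 mm thick (y), 2724 mm tall, with a rectangular window opening cut through it. The opening is 639 mm wide and 1569 mm tall; its sill is at z = 913 mm and its near (−x) edge is 1617 mm from the wall's −x end. The opening passes through the full wall thickness.


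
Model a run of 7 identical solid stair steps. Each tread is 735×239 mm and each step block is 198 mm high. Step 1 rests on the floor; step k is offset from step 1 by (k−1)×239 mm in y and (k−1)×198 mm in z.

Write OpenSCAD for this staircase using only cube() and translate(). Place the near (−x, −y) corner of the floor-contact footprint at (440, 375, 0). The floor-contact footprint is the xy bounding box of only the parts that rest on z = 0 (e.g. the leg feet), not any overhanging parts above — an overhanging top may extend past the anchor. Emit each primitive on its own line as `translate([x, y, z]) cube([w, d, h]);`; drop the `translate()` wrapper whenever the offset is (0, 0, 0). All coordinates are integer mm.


translate([440, 375, 0]) cube([735, 239, 198]);
translate([440, 614, 198]) cube([735, 239, 198]);
translate([440, 853, 396]) cube([735, 239, 198]);
translate([440, 1092, 594]) cube([735, 239, 198]);
translate([440, 1331, 792]) cube([735, 239, 198]);
translate([440, 1570, 990]) cube([735, 239, 198]);
translate([440, 1809, 1188]) cube([735, 239, 198]);


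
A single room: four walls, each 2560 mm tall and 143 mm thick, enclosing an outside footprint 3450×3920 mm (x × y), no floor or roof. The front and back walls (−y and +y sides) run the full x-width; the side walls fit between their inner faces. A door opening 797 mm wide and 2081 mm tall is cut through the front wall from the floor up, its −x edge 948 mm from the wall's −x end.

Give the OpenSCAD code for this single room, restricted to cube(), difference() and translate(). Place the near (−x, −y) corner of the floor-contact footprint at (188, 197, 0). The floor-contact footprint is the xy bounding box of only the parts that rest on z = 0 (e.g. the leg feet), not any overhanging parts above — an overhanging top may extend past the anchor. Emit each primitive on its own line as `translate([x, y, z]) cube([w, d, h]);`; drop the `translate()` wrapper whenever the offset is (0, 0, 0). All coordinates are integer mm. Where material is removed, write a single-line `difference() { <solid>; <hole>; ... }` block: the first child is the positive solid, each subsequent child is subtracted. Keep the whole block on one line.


difference() { translate([188, 197, 0]) cube([3450, 143, 2560]); translate([1136, 197, 0]) cube([797, 143, 2081]); }
translate([188, 3974, 0]) cube([3450, 143, 2560]);
translate([188, 340, 0]) cube([143, 3634, 2560]);
translate([3495, 340, 0]) cube([143, 3634, 2560]);
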